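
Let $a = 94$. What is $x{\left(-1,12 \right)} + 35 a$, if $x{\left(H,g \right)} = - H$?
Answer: $3291$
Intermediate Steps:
$x{\left(-1,12 \right)} + 35 a = \left(-1\right) \left(-1\right) + 35 \cdot 94 = 1 + 3290 = 3291$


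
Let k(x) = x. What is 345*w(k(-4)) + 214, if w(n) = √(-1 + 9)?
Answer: 214 + 690*√2 ≈ 1189.8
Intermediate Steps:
w(n) = 2*√2 (w(n) = √8 = 2*√2)
345*w(k(-4)) + 214 = 345*(2*√2) + 214 = 690*√2 + 214 = 214 + 690*√2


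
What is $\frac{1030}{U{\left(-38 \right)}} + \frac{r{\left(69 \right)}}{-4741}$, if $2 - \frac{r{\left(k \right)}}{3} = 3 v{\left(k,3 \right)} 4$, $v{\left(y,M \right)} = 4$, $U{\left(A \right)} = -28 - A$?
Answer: $\frac{488461}{4741} \approx 103.03$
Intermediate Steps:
$r{\left(k \right)} = -138$ ($r{\left(k \right)} = 6 - 3 \cdot 3 \cdot 4 \cdot 4 = 6 - 3 \cdot 12 \cdot 4 = 6 - 144 = -138$)
$\frac{1030}{U{\left(-38 \right)}} + \frac{r{\left(69 \right)}}{-4741} = \frac{1030}{-28 - -38} - \frac{138}{-4741} = \frac{1030}{-28 + 38} - - \frac{138}{4741} = \frac{1030}{10} + \frac{138}{4741} = 1030 \cdot \frac{1}{10} + \frac{138}{4741} = 103 + \frac{138}{4741} = \frac{488461}{4741}$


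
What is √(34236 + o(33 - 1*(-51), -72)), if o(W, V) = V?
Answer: 6*√949 ≈ 184.83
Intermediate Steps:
√(34236 + o(33 - 1*(-51), -72)) = √(34236 - 72) = √34164 = 6*√949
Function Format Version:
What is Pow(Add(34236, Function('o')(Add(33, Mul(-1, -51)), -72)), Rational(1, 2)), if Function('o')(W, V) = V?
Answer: Mul(6, Pow(949, Rational(1, 2))) ≈ 184.83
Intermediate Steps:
Pow(Add(34236, Function('o')(Add(33, Mul(-1, -51)), -72)), Rational(1, 2)) = Pow(Add(34236, -72), Rational(1, 2)) = Pow(34164, Rational(1, 2)) = Mul(6, Pow(949, Rational(1, 2)))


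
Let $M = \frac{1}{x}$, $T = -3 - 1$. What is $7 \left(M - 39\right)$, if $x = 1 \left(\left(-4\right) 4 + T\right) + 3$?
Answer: $- \frac{4648}{17} \approx -273.41$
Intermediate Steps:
$T = -4$ ($T = -3 - 1 = -4$)
$x = -17$ ($x = 1 \left(\left(-4\right) 4 - 4\right) + 3 = 1 \left(-16 - 4\right) + 3 = 1 \left(-20\right) + 3 = -20 + 3 = -17$)
$M = - \frac{1}{17}$ ($M = \frac{1}{-17} = - \frac{1}{17} \approx -0.058824$)
$7 \left(M - 39\right) = 7 \left(- \frac{1}{17} - 39\right) = 7 \left(- \frac{664}{17}\right) = - \frac{4648}{17}$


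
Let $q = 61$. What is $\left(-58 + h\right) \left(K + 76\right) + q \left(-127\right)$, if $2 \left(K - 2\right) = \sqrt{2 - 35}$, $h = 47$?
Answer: $-8605 - \frac{11 i \sqrt{33}}{2} \approx -8605.0 - 31.595 i$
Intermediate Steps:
$K = 2 + \frac{i \sqrt{33}}{2}$ ($K = 2 + \frac{\sqrt{2 - 35}}{2} = 2 + \frac{\sqrt{-33}}{2} = 2 + \frac{i \sqrt{33}}{2} \approx 2.0 + 2.8723 i$)
$\left(-58 + h\right) \left(K + 76\right) + q \left(-127\right) = \left(-58 + 47\right) \left(\left(2 + \frac{i \sqrt{33}}{2}\right) + 76\right) + 61 \left(-127\right) = - 11 \left(78 + \frac{i \sqrt{33}}{2}\right) - 7747 = \left(-858 - \frac{11 i \sqrt{33}}{2}\right) - 7747 = -8605 - \frac{11 i \sqrt{33}}{2}$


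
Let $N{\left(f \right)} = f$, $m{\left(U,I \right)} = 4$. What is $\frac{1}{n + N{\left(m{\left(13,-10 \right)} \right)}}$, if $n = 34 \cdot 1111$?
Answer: $\frac{1}{37778} \approx 2.647 \cdot 10^{-5}$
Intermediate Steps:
$n = 37774$
$\frac{1}{n + N{\left(m{\left(13,-10 \right)} \right)}} = \frac{1}{37774 + 4} = \frac{1}{37778}$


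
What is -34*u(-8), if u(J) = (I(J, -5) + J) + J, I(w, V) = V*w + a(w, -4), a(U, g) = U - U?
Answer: -816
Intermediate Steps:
a(U, g) = 0
I(w, V) = V*w (I(w, V) = V*w + 0 = V*w)
u(J) = -3*J (u(J) = (-5*J + J) + J = -4*J + J = -3*J)
-34*u(-8) = -(-102)*(-8) = -34*24 = -816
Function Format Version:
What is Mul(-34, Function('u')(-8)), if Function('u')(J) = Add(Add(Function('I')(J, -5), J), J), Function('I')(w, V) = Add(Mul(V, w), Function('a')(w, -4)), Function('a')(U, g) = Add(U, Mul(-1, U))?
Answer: -816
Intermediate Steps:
Function('a')(U, g) = 0
Function('I')(w, V) = Mul(V, w) (Function('I')(w, V) = Add(Mul(V, w), 0) = Mul(V, w))
Function('u')(J) = Mul(-3, J) (Function('u')(J) = Add(Add(Mul(-5, J), J), J) = Add(Mul(-4, J), J) = Mul(-3, J))
Mul(-34, Function('u')(-8)) = Mul(-34, Mul(-3, -8)) = Mul(-34, 24) = -816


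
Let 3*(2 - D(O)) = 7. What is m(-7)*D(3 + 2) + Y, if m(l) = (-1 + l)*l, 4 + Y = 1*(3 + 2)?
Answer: -53/3 ≈ -17.667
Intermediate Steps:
D(O) = -⅓ (D(O) = 2 - ⅓*7 = 2 - 7/3 = -⅓)
Y = 1 (Y = -4 + 1*(3 + 2) = -4 + 1*5 = -4 + 5 = 1)
m(l) = l*(-1 + l)
m(-7)*D(3 + 2) + Y = -7*(-1 - 7)*(-⅓) + 1 = -7*(-8)*(-⅓) + 1 = 56*(-⅓) + 1 = -56/3 + 1 = -53/3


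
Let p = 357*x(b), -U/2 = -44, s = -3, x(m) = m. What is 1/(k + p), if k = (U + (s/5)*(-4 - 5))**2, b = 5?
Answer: 25/262714 ≈ 9.5161e-5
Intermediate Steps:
U = 88 (U = -2*(-44) = 88)
k = 218089/25 (k = (88 + (-3/5)*(-4 - 5))**2 = (88 - 3*1/5*(-9))**2 = (88 - 3/5*(-9))**2 = (88 + 27/5)**2 = (467/5)**2 = 218089/25 ≈ 8723.6)
p = 1785 (p = 357*5 = 1785)
1/(k + p) = 1/(218089/25 + 1785) = 1/(262714/25) = 25/262714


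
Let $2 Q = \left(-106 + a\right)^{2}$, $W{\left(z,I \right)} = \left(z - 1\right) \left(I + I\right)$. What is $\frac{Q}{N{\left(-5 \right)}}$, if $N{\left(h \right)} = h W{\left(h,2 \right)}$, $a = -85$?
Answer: $\frac{36481}{240} \approx 152.0$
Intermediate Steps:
$W{\left(z,I \right)} = 2 I \left(-1 + z\right)$ ($W{\left(z,I \right)} = \left(-1 + z\right) 2 I = 2 I \left(-1 + z\right)$)
$N{\left(h \right)} = h \left(-4 + 4 h\right)$ ($N{\left(h \right)} = h 2 \cdot 2 \left(-1 + h\right) = h \left(-4 + 4 h\right)$)
$Q = \frac{36481}{2}$ ($Q = \frac{\left(-106 - 85\right)^{2}}{2} = \frac{\left(-191\right)^{2}}{2} = \frac{1}{2} \cdot 36481 = \frac{36481}{2} \approx 18241.0$)
$\frac{Q}{N{\left(-5 \right)}} = \frac{36481}{2 \cdot 4 \left(-5\right) \left(-1 - 5\right)} = \frac{36481}{2 \cdot 4 \left(-5\right) \left(-6\right)} = \frac{36481}{2 \cdot 120} = \frac{36481}{2} \cdot \frac{1}{120} = \frac{36481}{240}$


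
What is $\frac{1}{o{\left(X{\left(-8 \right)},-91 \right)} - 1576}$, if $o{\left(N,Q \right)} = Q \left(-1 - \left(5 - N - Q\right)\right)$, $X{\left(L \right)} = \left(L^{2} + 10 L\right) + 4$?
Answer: $\frac{1}{8343} \approx 0.00011986$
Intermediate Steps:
$X{\left(L \right)} = 4 + L^{2} + 10 L$
$o{\left(N,Q \right)} = Q \left(-6 + N + Q\right)$ ($o{\left(N,Q \right)} = Q \left(-1 + \left(-5 + N + Q\right)\right) = Q \left(-6 + N + Q\right)$)
$\frac{1}{o{\left(X{\left(-8 \right)},-91 \right)} - 1576} = \frac{1}{- 91 \left(-6 + \left(4 + \left(-8\right)^{2} + 10 \left(-8\right)\right) - 91\right) - 1576} = \frac{1}{- 91 \left(-6 + \left(4 + 64 - 80\right) - 91\right) - 1576} = \frac{1}{- 91 \left(-6 - 12 - 91\right) - 1576} = \frac{1}{\left(-91\right) \left(-109\right) - 1576} = \frac{1}{9919 - 1576} = \frac{1}{8343}$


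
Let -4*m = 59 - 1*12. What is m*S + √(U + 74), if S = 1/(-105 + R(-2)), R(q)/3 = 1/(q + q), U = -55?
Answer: ⅑ + √19 ≈ 4.4700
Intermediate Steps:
R(q) = 3/(2*q) (R(q) = 3/(q + q) = 3/((2*q)) = 3*(1/(2*q)) = 3/(2*q))
m = -47/4 (m = -(59 - 1*12)/4 = -(59 - 12)/4 = -¼*47 = -47/4 ≈ -11.750)
S = -4/423 (S = 1/(-105 + (3/2)/(-2)) = 1/(-105 + (3/2)*(-½)) = 1/(-105 - ¾) = 1/(-423/4) = -4/423 ≈ -0.0094563)
m*S + √(U + 74) = -47/4*(-4/423) + √(-55 + 74) = ⅑ + √19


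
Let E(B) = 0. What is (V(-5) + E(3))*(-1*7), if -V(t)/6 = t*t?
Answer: 1050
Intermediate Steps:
V(t) = -6*t**2 (V(t) = -6*t*t = -6*t**2)
(V(-5) + E(3))*(-1*7) = (-6*(-5)**2 + 0)*(-1*7) = (-6*25 + 0)*(-7) = (-150 + 0)*(-7) = -150*(-7) = 1050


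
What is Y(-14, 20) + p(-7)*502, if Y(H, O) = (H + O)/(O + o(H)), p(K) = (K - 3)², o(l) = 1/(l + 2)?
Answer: 11997872/239 ≈ 50200.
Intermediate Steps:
o(l) = 1/(2 + l)
p(K) = (-3 + K)²
Y(H, O) = (H + O)/(O + 1/(2 + H))
Y(-14, 20) + p(-7)*502 = (2 - 14)*(-14 + 20)/(1 + 20*(2 - 14)) + (-3 - 7)²*502 = -12*6/(1 + 20*(-12)) + (-10)²*502 = -12*6/(1 - 240) + 100*502 = -12*6/(-239) + 50200 = -1/239*(-12)*6 + 50200 = 72/239 + 50200 = 11997872/239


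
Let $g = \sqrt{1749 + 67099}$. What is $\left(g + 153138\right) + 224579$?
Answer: $377717 + 4 \sqrt{4303} \approx 3.7798 \cdot 10^{5}$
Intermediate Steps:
$g = 4 \sqrt{4303}$ ($g = \sqrt{68848} = 4 \sqrt{4303} \approx 262.39$)
$\left(g + 153138\right) + 224579 = \left(4 \sqrt{4303} + 153138\right) + 224579 = \left(153138 + 4 \sqrt{4303}\right) + 224579 = 377717 + 4 \sqrt{4303}$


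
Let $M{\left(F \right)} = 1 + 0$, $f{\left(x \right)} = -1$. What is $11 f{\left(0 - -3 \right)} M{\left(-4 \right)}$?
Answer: $-11$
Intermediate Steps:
$M{\left(F \right)} = 1$
$11 f{\left(0 - -3 \right)} M{\left(-4 \right)} = 11 \left(-1\right) 1 = \left(-11\right) 1 = -11$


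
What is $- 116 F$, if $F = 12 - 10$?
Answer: $-232$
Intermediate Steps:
$F = 2$
$- 116 F = \left(-116\right) 2 = -232$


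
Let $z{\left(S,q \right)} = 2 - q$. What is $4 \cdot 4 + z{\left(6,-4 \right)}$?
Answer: $22$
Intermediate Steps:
$4 \cdot 4 + z{\left(6,-4 \right)} = 4 \cdot 4 + \left(2 - -4\right) = 16 + \left(2 + 4\right) = 16 + 6 = 22$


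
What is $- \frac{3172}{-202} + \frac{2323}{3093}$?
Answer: $\frac{5140121}{312393} \approx 16.454$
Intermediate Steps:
$- \frac{3172}{-202} + \frac{2323}{3093} = \left(-3172\right) \left(- \frac{1}{202}\right) + 2323 \cdot \frac{1}{3093} = \frac{1586}{101} + \frac{2323}{3093} = \frac{5140121}{312393}$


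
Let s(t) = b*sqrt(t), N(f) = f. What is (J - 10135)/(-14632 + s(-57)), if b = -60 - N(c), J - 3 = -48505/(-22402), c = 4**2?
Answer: 415052334411/600442642964 - 4311642621*I*sqrt(57)/1200885285928 ≈ 0.69124 - 0.027107*I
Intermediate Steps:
c = 16
J = 115711/22402 (J = 3 - 48505/(-22402) = 3 - 48505*(-1/22402) = 3 + 48505/22402 = 115711/22402 ≈ 5.1652)
b = -76 (b = -60 - 1*16 = -60 - 16 = -76)
s(t) = -76*sqrt(t)
(J - 10135)/(-14632 + s(-57)) = (115711/22402 - 10135)/(-14632 - 76*I*sqrt(57)) = -226928559/(22402*(-14632 - 76*I*sqrt(57)))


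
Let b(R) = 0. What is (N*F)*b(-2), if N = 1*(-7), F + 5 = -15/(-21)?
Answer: 0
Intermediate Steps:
F = -30/7 (F = -5 - 15/(-21) = -5 - 15*(-1/21) = -5 + 5/7 = -30/7 ≈ -4.2857)
N = -7
(N*F)*b(-2) = -7*(-30/7)*0 = 30*0 = 0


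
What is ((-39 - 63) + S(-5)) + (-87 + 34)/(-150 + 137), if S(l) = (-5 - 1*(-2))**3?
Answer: -1624/13 ≈ -124.92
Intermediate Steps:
S(l) = -27 (S(l) = (-5 + 2)**3 = (-3)**3 = -27)
((-39 - 63) + S(-5)) + (-87 + 34)/(-150 + 137) = ((-39 - 63) - 27) + (-87 + 34)/(-150 + 137) = (-102 - 27) - 53/(-13) = -129 - 53*(-1/13) = -129 + 53/13 = -1624/13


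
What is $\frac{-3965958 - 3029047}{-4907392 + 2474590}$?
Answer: $\frac{6995005}{2432802} \approx 2.8753$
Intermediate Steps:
$\frac{-3965958 - 3029047}{-4907392 + 2474590} = - \frac{6995005}{-2432802} = \left(-6995005\right) \left(- \frac{1}{2432802}\right) = \frac{6995005}{2432802}$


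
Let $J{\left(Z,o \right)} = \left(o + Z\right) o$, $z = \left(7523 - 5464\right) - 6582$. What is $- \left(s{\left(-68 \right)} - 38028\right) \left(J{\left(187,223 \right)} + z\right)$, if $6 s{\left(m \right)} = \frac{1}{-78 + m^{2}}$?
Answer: $\frac{30048145279463}{9092} \approx 3.3049 \cdot 10^{9}$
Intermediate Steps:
$z = -4523$ ($z = 2059 - 6582 = -4523$)
$J{\left(Z,o \right)} = o \left(Z + o\right)$ ($J{\left(Z,o \right)} = \left(Z + o\right) o = o \left(Z + o\right)$)
$s{\left(m \right)} = \frac{1}{6 \left(-78 + m^{2}\right)}$
$- \left(s{\left(-68 \right)} - 38028\right) \left(J{\left(187,223 \right)} + z\right) = - \left(\frac{1}{6 \left(-78 + \left(-68\right)^{2}\right)} - 38028\right) \left(223 \left(187 + 223\right) - 4523\right) = - \left(\frac{1}{6 \left(-78 + 4624\right)} - 38028\right) \left(223 \cdot 410 - 4523\right) = - \left(\frac{1}{6 \cdot 4546} - 38028\right) \left(91430 - 4523\right) = - \left(\frac{1}{6} \cdot \frac{1}{4546} - 38028\right) 86907 = - \left(\frac{1}{27276} - 38028\right) 86907 = - \frac{\left(-1037251727\right) 86907}{27276} = \left(-1\right) \left(- \frac{30048145279463}{9092}\right) = \frac{30048145279463}{9092}$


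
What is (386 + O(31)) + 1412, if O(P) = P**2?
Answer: 2759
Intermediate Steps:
(386 + O(31)) + 1412 = (386 + 31**2) + 1412 = (386 + 961) + 1412 = 1347 + 1412 = 2759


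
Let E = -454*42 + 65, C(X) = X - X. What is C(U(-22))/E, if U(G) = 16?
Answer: 0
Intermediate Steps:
C(X) = 0
E = -19003 (E = -19068 + 65 = -19003)
C(U(-22))/E = 0/(-19003) = 0*(-1/19003) = 0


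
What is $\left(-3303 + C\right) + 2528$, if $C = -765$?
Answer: $-1540$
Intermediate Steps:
$\left(-3303 + C\right) + 2528 = \left(-3303 - 765\right) + 2528 = -4068 + 2528 = -1540$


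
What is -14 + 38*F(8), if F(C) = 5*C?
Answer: 1506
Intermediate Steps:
-14 + 38*F(8) = -14 + 38*(5*8) = -14 + 38*40 = -14 + 1520 = 1506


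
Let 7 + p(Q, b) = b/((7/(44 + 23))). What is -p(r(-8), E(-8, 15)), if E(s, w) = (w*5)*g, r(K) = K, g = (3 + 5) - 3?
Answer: -25076/7 ≈ -3582.3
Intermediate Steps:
g = 5 (g = 8 - 3 = 5)
E(s, w) = 25*w (E(s, w) = (w*5)*5 = (5*w)*5 = 25*w)
p(Q, b) = -7 + 67*b/7 (p(Q, b) = -7 + b/((7/(44 + 23))) = -7 + b/((7/67)) = -7 + b/((7*(1/67))) = -7 + b/(7/67) = -7 + b*(67/7) = -7 + 67*b/7)
-p(r(-8), E(-8, 15)) = -(-7 + 67*(25*15)/7) = -(-7 + (67/7)*375) = -(-7 + 25125/7) = -1*25076/7 = -25076/7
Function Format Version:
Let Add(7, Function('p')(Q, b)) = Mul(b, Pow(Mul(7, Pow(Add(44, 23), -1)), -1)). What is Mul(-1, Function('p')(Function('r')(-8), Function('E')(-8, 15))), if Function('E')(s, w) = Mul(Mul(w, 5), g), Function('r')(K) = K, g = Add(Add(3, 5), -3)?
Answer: Rational(-25076, 7) ≈ -3582.3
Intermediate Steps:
g = 5 (g = Add(8, -3) = 5)
Function('E')(s, w) = Mul(25, w) (Function('E')(s, w) = Mul(Mul(w, 5), 5) = Mul(Mul(5, w), 5) = Mul(25, w))
Function('p')(Q, b) = Add(-7, Mul(Rational(67, 7), b)) (Function('p')(Q, b) = Add(-7, Mul(b, Pow(Mul(7, Pow(Add(44, 23), -1)), -1))) = Add(-7, Mul(b, Pow(Mul(7, Pow(67, -1)), -1))) = Add(-7, Mul(b, Pow(Mul(7, Rational(1, 67)), -1))) = Add(-7, Mul(b, Pow(Rational(7, 67), -1))) = Add(-7, Mul(b, Rational(67, 7))) = Add(-7, Mul(Rational(67, 7), b)))
Mul(-1, Function('p')(Function('r')(-8), Function('E')(-8, 15))) = Mul(-1, Add(-7, Mul(Rational(67, 7), Mul(25, 15)))) = Mul(-1, Add(-7, Mul(Rational(67, 7), 375))) = Mul(-1, Add(-7, Rational(25125, 7))) = Mul(-1, Rational(25076, 7)) = Rational(-25076, 7)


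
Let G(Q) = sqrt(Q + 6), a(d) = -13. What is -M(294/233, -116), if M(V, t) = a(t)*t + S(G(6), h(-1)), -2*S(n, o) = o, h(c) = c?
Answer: -3017/2 ≈ -1508.5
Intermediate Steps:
G(Q) = sqrt(6 + Q)
S(n, o) = -o/2
M(V, t) = 1/2 - 13*t (M(V, t) = -13*t - 1/2*(-1) = -13*t + 1/2 = 1/2 - 13*t)
-M(294/233, -116) = -(1/2 - 13*(-116)) = -(1/2 + 1508) = -1*3017/2 = -3017/2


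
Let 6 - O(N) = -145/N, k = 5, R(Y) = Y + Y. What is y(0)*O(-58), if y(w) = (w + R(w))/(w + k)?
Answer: 0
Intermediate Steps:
R(Y) = 2*Y
y(w) = 3*w/(5 + w) (y(w) = (w + 2*w)/(w + 5) = (3*w)/(5 + w) = 3*w/(5 + w))
O(N) = 6 + 145/N (O(N) = 6 - (-145)/N = 6 + 145/N)
y(0)*O(-58) = (3*0/(5 + 0))*(6 + 145/(-58)) = (3*0/5)*(6 + 145*(-1/58)) = (3*0*(⅕))*(6 - 5/2) = 0*(7/2) = 0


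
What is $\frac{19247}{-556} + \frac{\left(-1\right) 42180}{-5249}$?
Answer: $- \frac{77575423}{2918444} \approx -26.581$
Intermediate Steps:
$\frac{19247}{-556} + \frac{\left(-1\right) 42180}{-5249} = 19247 \left(- \frac{1}{556}\right) - - \frac{42180}{5249} = - \frac{19247}{556} + \frac{42180}{5249} = - \frac{77575423}{2918444}$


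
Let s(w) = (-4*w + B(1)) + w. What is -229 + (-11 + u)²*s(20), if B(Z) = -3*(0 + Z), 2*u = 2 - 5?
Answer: -40291/4 ≈ -10073.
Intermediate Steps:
u = -3/2 (u = (2 - 5)/2 = (½)*(-3) = -3/2 ≈ -1.5000)
B(Z) = -3*Z
s(w) = -3 - 3*w (s(w) = (-4*w - 3*1) + w = (-4*w - 3) + w = (-3 - 4*w) + w = -3 - 3*w)
-229 + (-11 + u)²*s(20) = -229 + (-11 - 3/2)²*(-3 - 3*20) = -229 + (-25/2)²*(-3 - 60) = -229 + (625/4)*(-63) = -229 - 39375/4 = -40291/4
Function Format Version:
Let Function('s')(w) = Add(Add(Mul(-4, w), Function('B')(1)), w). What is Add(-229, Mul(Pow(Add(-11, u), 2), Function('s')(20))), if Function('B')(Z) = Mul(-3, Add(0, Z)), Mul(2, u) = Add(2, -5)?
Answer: Rational(-40291, 4) ≈ -10073.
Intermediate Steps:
u = Rational(-3, 2) (u = Mul(Rational(1, 2), Add(2, -5)) = Mul(Rational(1, 2), -3) = Rational(-3, 2) ≈ -1.5000)
Function('B')(Z) = Mul(-3, Z)
Function('s')(w) = Add(-3, Mul(-3, w)) (Function('s')(w) = Add(Add(Mul(-4, w), Mul(-3, 1)), w) = Add(Add(Mul(-4, w), -3), w) = Add(Add(-3, Mul(-4, w)), w) = Add(-3, Mul(-3, w)))
Add(-229, Mul(Pow(Add(-11, u), 2), Function('s')(20))) = Add(-229, Mul(Pow(Add(-11, Rational(-3, 2)), 2), Add(-3, Mul(-3, 20)))) = Add(-229, Mul(Pow(Rational(-25, 2), 2), Add(-3, -60))) = Add(-229, Mul(Rational(625, 4), -63)) = Add(-229, Rational(-39375, 4)) = Rational(-40291, 4)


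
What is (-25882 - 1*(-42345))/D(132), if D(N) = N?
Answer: 16463/132 ≈ 124.72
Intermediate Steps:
(-25882 - 1*(-42345))/D(132) = (-25882 - 1*(-42345))/132 = (-25882 + 42345)*(1/132) = 16463*(1/132) = 16463/132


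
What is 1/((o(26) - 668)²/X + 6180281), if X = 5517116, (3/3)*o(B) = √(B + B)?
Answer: 1469678998883684259/9083029311781253379128014 + 230339593*√13/18166058623562506758256028 ≈ 1.6181e-7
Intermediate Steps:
o(B) = √2*√B (o(B) = √(B + B) = √(2*B) = √2*√B)
1/((o(26) - 668)²/X + 6180281) = 1/((√2*√26 - 668)²/5517116 + 6180281) = 1/((2*√13 - 668)²*(1/5517116) + 6180281) = 1/((-668 + 2*√13)²*(1/5517116) + 6180281) = 1/((-668 + 2*√13)²/5517116 + 6180281) = 1/(6180281 + (-668 + 2*√13)²/5517116)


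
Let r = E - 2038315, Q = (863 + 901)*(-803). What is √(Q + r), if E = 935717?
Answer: 7*I*√51410 ≈ 1587.2*I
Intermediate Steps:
Q = -1416492 (Q = 1764*(-803) = -1416492)
r = -1102598 (r = 935717 - 2038315 = -1102598)
√(Q + r) = √(-1416492 - 1102598) = √(-2519090) = 7*I*√51410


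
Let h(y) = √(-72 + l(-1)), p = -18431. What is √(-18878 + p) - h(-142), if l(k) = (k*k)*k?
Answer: I*(√37309 - √73) ≈ 184.61*I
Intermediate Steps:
l(k) = k³ (l(k) = k²*k = k³)
h(y) = I*√73 (h(y) = √(-72 + (-1)³) = √(-72 - 1) = √(-73) = I*√73)
√(-18878 + p) - h(-142) = √(-18878 - 18431) - I*√73 = √(-37309) - I*√73 = I*√37309 - I*√73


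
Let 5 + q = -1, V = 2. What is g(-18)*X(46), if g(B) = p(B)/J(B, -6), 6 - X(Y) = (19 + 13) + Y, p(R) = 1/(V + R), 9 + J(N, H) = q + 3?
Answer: -3/8 ≈ -0.37500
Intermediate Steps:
q = -6 (q = -5 - 1 = -6)
J(N, H) = -12 (J(N, H) = -9 + (-6 + 3) = -9 - 3 = -12)
p(R) = 1/(2 + R)
X(Y) = -26 - Y (X(Y) = 6 - ((19 + 13) + Y) = 6 - (32 + Y) = 6 + (-32 - Y) = -26 - Y)
g(B) = -1/(12*(2 + B)) (g(B) = 1/((2 + B)*(-12)) = -1/12/(2 + B) = -1/(12*(2 + B)))
g(-18)*X(46) = (-1/(24 + 12*(-18)))*(-26 - 1*46) = (-1/(24 - 216))*(-26 - 46) = -1/(-192)*(-72) = -1*(-1/192)*(-72) = (1/192)*(-72) = -3/8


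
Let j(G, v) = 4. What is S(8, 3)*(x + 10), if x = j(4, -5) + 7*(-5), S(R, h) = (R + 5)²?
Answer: -3549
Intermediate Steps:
S(R, h) = (5 + R)²
x = -31 (x = 4 + 7*(-5) = 4 - 35 = -31)
S(8, 3)*(x + 10) = (5 + 8)²*(-31 + 10) = 13²*(-21) = 169*(-21) = -3549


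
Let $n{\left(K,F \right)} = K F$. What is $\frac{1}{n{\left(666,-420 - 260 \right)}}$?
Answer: $- \frac{1}{452880} \approx -2.2081 \cdot 10^{-6}$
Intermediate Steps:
$n{\left(K,F \right)} = F K$
$\frac{1}{n{\left(666,-420 - 260 \right)}} = \frac{1}{\left(-420 - 260\right) 666} = \frac{1}{\left(-680\right) 666} = \frac{1}{-452880} = - \frac{1}{452880}$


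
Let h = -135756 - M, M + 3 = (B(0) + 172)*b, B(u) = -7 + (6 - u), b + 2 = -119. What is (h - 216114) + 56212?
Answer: -274964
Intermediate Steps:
b = -121 (b = -2 - 119 = -121)
B(u) = -1 - u
M = -20694 (M = -3 + ((-1 - 1*0) + 172)*(-121) = -3 + ((-1 + 0) + 172)*(-121) = -3 + (-1 + 172)*(-121) = -3 + 171*(-121) = -3 - 20691 = -20694)
h = -115062 (h = -135756 - 1*(-20694) = -135756 + 20694 = -115062)
(h - 216114) + 56212 = (-115062 - 216114) + 56212 = -331176 + 56212 = -274964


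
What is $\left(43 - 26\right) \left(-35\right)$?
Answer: $-595$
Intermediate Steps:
$\left(43 - 26\right) \left(-35\right) = 17 \left(-35\right) = -595$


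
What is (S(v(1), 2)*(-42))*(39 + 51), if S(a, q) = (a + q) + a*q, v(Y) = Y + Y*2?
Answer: -41580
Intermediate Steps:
v(Y) = 3*Y (v(Y) = Y + 2*Y = 3*Y)
S(a, q) = a + q + a*q
(S(v(1), 2)*(-42))*(39 + 51) = ((3*1 + 2 + (3*1)*2)*(-42))*(39 + 51) = ((3 + 2 + 3*2)*(-42))*90 = ((3 + 2 + 6)*(-42))*90 = (11*(-42))*90 = -462*90 = -41580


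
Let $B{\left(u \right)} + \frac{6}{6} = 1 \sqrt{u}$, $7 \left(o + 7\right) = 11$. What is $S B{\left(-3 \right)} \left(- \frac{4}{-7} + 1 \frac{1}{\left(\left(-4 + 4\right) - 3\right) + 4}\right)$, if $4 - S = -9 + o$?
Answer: $- \frac{1419}{49} + \frac{1419 i \sqrt{3}}{49} \approx -28.959 + 50.159 i$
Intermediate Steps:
$o = - \frac{38}{7}$ ($o = -7 + \frac{1}{7} \cdot 11 = -7 + \frac{11}{7} = - \frac{38}{7} \approx -5.4286$)
$S = \frac{129}{7}$ ($S = 4 - \left(-9 - \frac{38}{7}\right) = 4 - - \frac{101}{7} = 4 + \frac{101}{7} = \frac{129}{7} \approx 18.429$)
$B{\left(u \right)} = -1 + \sqrt{u}$ ($B{\left(u \right)} = -1 + 1 \sqrt{u} = -1 + \sqrt{u}$)
$S B{\left(-3 \right)} \left(- \frac{4}{-7} + 1 \frac{1}{\left(\left(-4 + 4\right) - 3\right) + 4}\right) = \frac{129 \left(-1 + \sqrt{-3}\right)}{7} \left(- \frac{4}{-7} + 1 \frac{1}{\left(\left(-4 + 4\right) - 3\right) + 4}\right) = \frac{129 \left(-1 + i \sqrt{3}\right)}{7} \left(\left(-4\right) \left(- \frac{1}{7}\right) + 1 \frac{1}{\left(0 - 3\right) + 4}\right) = \left(- \frac{129}{7} + \frac{129 i \sqrt{3}}{7}\right) \left(\frac{4}{7} + 1 \frac{1}{-3 + 4}\right) = \left(- \frac{129}{7} + \frac{129 i \sqrt{3}}{7}\right) \left(\frac{4}{7} + 1 \cdot 1^{-1}\right) = \left(- \frac{129}{7} + \frac{129 i \sqrt{3}}{7}\right) \left(\frac{4}{7} + 1 \cdot 1\right) = \left(- \frac{129}{7} + \frac{129 i \sqrt{3}}{7}\right) \left(\frac{4}{7} + 1\right) = \left(- \frac{129}{7} + \frac{129 i \sqrt{3}}{7}\right) \frac{11}{7} = - \frac{1419}{49} + \frac{1419 i \sqrt{3}}{49}$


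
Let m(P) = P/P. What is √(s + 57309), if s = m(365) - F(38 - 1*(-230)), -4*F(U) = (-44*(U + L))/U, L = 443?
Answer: 7*√20990497/134 ≈ 239.33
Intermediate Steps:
m(P) = 1
F(U) = -(-19492 - 44*U)/(4*U) (F(U) = -(-44*(U + 443))/(4*U) = -(-44*(443 + U))/(4*U) = -(-19492 - 44*U)/(4*U))
s = -7553/268 (s = 1 - (11 + 4873/(38 - 1*(-230))) = 1 - (11 + 4873/(38 + 230)) = 1 - (11 + 4873/268) = 1 - 1*7821/268 = 1 - 7821/268 = -7553/268 ≈ -28.183)
√(s + 57309) = √(-7553/268 + 57309) = √(15351259/268) = 7*√20990497/134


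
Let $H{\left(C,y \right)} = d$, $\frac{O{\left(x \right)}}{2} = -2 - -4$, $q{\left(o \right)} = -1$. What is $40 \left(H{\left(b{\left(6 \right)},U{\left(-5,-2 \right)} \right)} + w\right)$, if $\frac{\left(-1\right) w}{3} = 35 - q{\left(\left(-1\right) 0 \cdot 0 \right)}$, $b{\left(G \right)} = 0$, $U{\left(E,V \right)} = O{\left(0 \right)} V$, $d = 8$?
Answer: $-4000$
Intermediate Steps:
$O{\left(x \right)} = 4$ ($O{\left(x \right)} = 2 \left(-2 - -4\right) = 2 \left(-2 + 4\right) = 2 \cdot 2 = 4$)
$U{\left(E,V \right)} = 4 V$
$H{\left(C,y \right)} = 8$
$w = -108$ ($w = - 3 \left(35 - -1\right) = - 3 \left(35 + 1\right) = \left(-3\right) 36 = -108$)
$40 \left(H{\left(b{\left(6 \right)},U{\left(-5,-2 \right)} \right)} + w\right) = 40 \left(8 - 108\right) = 40 \left(-100\right) = -4000$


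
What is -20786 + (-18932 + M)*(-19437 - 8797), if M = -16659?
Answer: 1004855508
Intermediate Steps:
-20786 + (-18932 + M)*(-19437 - 8797) = -20786 + (-18932 - 16659)*(-19437 - 8797) = -20786 - 35591*(-28234) = -20786 + 1004876294 = 1004855508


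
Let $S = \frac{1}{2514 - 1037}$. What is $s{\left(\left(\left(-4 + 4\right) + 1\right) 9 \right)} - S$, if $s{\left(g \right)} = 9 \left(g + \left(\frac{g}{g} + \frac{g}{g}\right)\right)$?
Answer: $\frac{146222}{1477} \approx 98.999$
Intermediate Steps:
$s{\left(g \right)} = 18 + 9 g$ ($s{\left(g \right)} = 9 \left(g + \left(1 + 1\right)\right) = 9 \left(g + 2\right) = 9 \left(2 + g\right) = 18 + 9 g$)
$S = \frac{1}{1477}$ ($S = \frac{1}{2514 - 1037} = \frac{1}{1477} \approx 0.00067705$)
$s{\left(\left(\left(-4 + 4\right) + 1\right) 9 \right)} - S = \left(18 + 9 \left(\left(-4 + 4\right) + 1\right) 9\right) - \frac{1}{1477} = \left(18 + 9 \left(0 + 1\right) 9\right) - \frac{1}{1477} = \left(18 + 9 \cdot 1 \cdot 9\right) - \frac{1}{1477} = \left(18 + 9 \cdot 9\right) - \frac{1}{1477} = \left(18 + 81\right) - \frac{1}{1477} = 99 - \frac{1}{1477} = \frac{146222}{1477}$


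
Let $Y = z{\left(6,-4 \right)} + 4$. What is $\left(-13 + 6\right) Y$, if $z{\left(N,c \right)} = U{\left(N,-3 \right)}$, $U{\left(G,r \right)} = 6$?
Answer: $-70$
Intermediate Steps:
$z{\left(N,c \right)} = 6$
$Y = 10$ ($Y = 6 + 4 = 10$)
$\left(-13 + 6\right) Y = \left(-13 + 6\right) 10 = \left(-7\right) 10 = -70$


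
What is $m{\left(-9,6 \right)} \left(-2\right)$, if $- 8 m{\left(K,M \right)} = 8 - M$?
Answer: $\frac{1}{2} \approx 0.5$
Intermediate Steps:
$m{\left(K,M \right)} = -1 + \frac{M}{8}$ ($m{\left(K,M \right)} = - \frac{8 - M}{8} = -1 + \frac{M}{8}$)
$m{\left(-9,6 \right)} \left(-2\right) = \left(-1 + \frac{1}{8} \cdot 6\right) \left(-2\right) = \left(-1 + \frac{3}{4}\right) \left(-2\right) = \left(- \frac{1}{4}\right) \left(-2\right) = \frac{1}{2}$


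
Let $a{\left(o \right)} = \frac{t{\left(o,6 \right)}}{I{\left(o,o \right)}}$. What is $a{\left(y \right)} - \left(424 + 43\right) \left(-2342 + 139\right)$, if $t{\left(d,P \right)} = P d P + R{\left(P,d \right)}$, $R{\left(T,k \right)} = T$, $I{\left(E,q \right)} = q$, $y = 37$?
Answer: $\frac{38066975}{37} \approx 1.0288 \cdot 10^{6}$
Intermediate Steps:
$t{\left(d,P \right)} = P + d P^{2}$ ($t{\left(d,P \right)} = P d P + P = d P^{2} + P = P + d P^{2}$)
$a{\left(o \right)} = \frac{6 + 36 o}{o}$ ($a{\left(o \right)} = \frac{6 \left(1 + 6 o\right)}{o} = \frac{6 + 36 o}{o}$)
$a{\left(y \right)} - \left(424 + 43\right) \left(-2342 + 139\right) = \left(36 + \frac{6}{37}\right) - \left(424 + 43\right) \left(-2342 + 139\right) = \left(36 + 6 \cdot \frac{1}{37}\right) - 467 \left(-2203\right) = \left(36 + \frac{6}{37}\right) - -1028801 = \frac{1338}{37} + 1028801 = \frac{38066975}{37}$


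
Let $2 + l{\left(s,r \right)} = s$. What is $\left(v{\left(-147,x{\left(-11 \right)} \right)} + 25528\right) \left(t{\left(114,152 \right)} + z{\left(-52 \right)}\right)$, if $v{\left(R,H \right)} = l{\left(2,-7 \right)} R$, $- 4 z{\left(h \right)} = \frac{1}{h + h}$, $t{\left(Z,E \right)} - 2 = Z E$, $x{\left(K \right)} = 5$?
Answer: $\frac{23004815671}{52} \approx 4.424 \cdot 10^{8}$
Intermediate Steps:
$l{\left(s,r \right)} = -2 + s$
$t{\left(Z,E \right)} = 2 + E Z$ ($t{\left(Z,E \right)} = 2 + Z E = 2 + E Z$)
$z{\left(h \right)} = - \frac{1}{8 h}$ ($z{\left(h \right)} = - \frac{1}{4 \left(h + h\right)} = - \frac{1}{4 \cdot 2 h} = - \frac{\frac{1}{2} \frac{1}{h}}{4} = - \frac{1}{8 h}$)
$v{\left(R,H \right)} = 0$ ($v{\left(R,H \right)} = \left(-2 + 2\right) R = 0 R = 0$)
$\left(v{\left(-147,x{\left(-11 \right)} \right)} + 25528\right) \left(t{\left(114,152 \right)} + z{\left(-52 \right)}\right) = \left(0 + 25528\right) \left(\left(2 + 152 \cdot 114\right) - \frac{1}{8 \left(-52\right)}\right) = 25528 \left(\left(2 + 17328\right) - - \frac{1}{416}\right) = 25528 \left(17330 + \frac{1}{416}\right) = 25528 \cdot \frac{7209281}{416} = \frac{23004815671}{52}$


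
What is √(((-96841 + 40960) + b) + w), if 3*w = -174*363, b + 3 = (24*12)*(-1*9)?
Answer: I*√79530 ≈ 282.01*I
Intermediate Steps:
b = -2595 (b = -3 + (24*12)*(-1*9) = -3 + 288*(-9) = -3 - 2592 = -2595)
w = -21054 (w = (-174*363)/3 = (⅓)*(-63162) = -21054)
√(((-96841 + 40960) + b) + w) = √(((-96841 + 40960) - 2595) - 21054) = √((-55881 - 2595) - 21054) = √(-58476 - 21054) = √(-79530) = I*√79530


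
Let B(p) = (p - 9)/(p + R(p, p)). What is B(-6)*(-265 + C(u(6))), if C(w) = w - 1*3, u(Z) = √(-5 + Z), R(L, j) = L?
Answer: -1335/4 ≈ -333.75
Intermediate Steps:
C(w) = -3 + w (C(w) = w - 3 = -3 + w)
B(p) = (-9 + p)/(2*p) (B(p) = (p - 9)/(p + p) = (-9 + p)/((2*p)) = (-9 + p)*(1/(2*p)) = (-9 + p)/(2*p))
B(-6)*(-265 + C(u(6))) = ((½)*(-9 - 6)/(-6))*(-265 + (-3 + √(-5 + 6))) = ((½)*(-⅙)*(-15))*(-265 + (-3 + √1)) = 5*(-265 + (-3 + 1))/4 = 5*(-265 - 2)/4 = (5/4)*(-267) = -1335/4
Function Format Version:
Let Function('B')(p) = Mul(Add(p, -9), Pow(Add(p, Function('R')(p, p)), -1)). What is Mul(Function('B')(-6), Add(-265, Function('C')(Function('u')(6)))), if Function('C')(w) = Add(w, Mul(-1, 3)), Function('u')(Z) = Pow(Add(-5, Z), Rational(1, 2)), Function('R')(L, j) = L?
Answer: Rational(-1335, 4) ≈ -333.75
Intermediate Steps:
Function('C')(w) = Add(-3, w) (Function('C')(w) = Add(w, -3) = Add(-3, w))
Function('B')(p) = Mul(Rational(1, 2), Pow(p, -1), Add(-9, p)) (Function('B')(p) = Mul(Add(p, -9), Pow(Add(p, p), -1)) = Mul(Add(-9, p), Pow(Mul(2, p), -1)) = Mul(Add(-9, p), Mul(Rational(1, 2), Pow(p, -1))) = Mul(Rational(1, 2), Pow(p, -1), Add(-9, p)))
Mul(Function('B')(-6), Add(-265, Function('C')(Function('u')(6)))) = Mul(Mul(Rational(1, 2), Pow(-6, -1), Add(-9, -6)), Add(-265, Add(-3, Pow(Add(-5, 6), Rational(1, 2))))) = Mul(Mul(Rational(1, 2), Rational(-1, 6), -15), Add(-265, Add(-3, Pow(1, Rational(1, 2))))) = Mul(Rational(5, 4), Add(-265, Add(-3, 1))) = Mul(Rational(5, 4), Add(-265, -2)) = Mul(Rational(5, 4), -267) = Rational(-1335, 4)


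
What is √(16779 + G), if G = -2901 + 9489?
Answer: √23367 ≈ 152.86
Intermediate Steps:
G = 6588
√(16779 + G) = √(16779 + 6588) = √23367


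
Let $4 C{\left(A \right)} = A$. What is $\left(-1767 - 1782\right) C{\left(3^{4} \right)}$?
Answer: $- \frac{287469}{4} \approx -71867.0$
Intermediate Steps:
$C{\left(A \right)} = \frac{A}{4}$
$\left(-1767 - 1782\right) C{\left(3^{4} \right)} = \left(-1767 - 1782\right) \frac{3^{4}}{4} = - 3549 \cdot \frac{1}{4} \cdot 81 = \left(-3549\right) \frac{81}{4} = - \frac{287469}{4}$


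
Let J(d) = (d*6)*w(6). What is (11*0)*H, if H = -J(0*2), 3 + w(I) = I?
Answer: 0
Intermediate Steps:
w(I) = -3 + I
J(d) = 18*d (J(d) = (d*6)*(-3 + 6) = (6*d)*3 = 18*d)
H = 0 (H = -18*0*2 = -18*0 = -1*0 = 0)
(11*0)*H = (11*0)*0 = 0*0 = 0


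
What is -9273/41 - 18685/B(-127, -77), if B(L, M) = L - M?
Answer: 60487/410 ≈ 147.53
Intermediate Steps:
-9273/41 - 18685/B(-127, -77) = -9273/41 - 18685/(-127 - 1*(-77)) = -9273*1/41 - 18685/(-127 + 77) = -9273/41 - 18685/(-50) = -9273/41 - 18685*(-1/50) = -9273/41 + 3737/10 = 60487/410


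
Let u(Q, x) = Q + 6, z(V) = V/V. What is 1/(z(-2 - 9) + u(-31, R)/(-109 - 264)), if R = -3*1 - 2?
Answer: 373/398 ≈ 0.93719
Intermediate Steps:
R = -5 (R = -3 - 2 = -5)
z(V) = 1
u(Q, x) = 6 + Q
1/(z(-2 - 9) + u(-31, R)/(-109 - 264)) = 1/(1 + (6 - 31)/(-109 - 264)) = 1/(1 - 25/(-373)) = 1/(1 - 25*(-1/373)) = 1/(1 + 25/373) = 1/(398/373) = 373/398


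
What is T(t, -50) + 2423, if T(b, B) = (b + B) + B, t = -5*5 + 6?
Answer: 2304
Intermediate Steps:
t = -19 (t = -25 + 6 = -19)
T(b, B) = b + 2*B (T(b, B) = (B + b) + B = b + 2*B)
T(t, -50) + 2423 = (-19 + 2*(-50)) + 2423 = (-19 - 100) + 2423 = -119 + 2423 = 2304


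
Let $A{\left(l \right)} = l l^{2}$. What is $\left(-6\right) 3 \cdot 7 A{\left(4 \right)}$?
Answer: $-8064$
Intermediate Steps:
$A{\left(l \right)} = l^{3}$
$\left(-6\right) 3 \cdot 7 A{\left(4 \right)} = \left(-6\right) 3 \cdot 7 \cdot 4^{3} = \left(-18\right) 7 \cdot 64 = \left(-126\right) 64 = -8064$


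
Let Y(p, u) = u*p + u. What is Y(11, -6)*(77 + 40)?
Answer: -8424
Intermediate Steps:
Y(p, u) = u + p*u (Y(p, u) = p*u + u = u + p*u)
Y(11, -6)*(77 + 40) = (-6*(1 + 11))*(77 + 40) = -6*12*117 = -72*117 = -8424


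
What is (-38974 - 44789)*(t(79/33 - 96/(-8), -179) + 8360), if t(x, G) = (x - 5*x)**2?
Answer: -118329570280/121 ≈ -9.7793e+8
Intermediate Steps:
t(x, G) = 16*x**2 (t(x, G) = (-4*x)**2 = 16*x**2)
(-38974 - 44789)*(t(79/33 - 96/(-8), -179) + 8360) = (-38974 - 44789)*(16*(79/33 - 96/(-8))**2 + 8360) = -83763*(16*(79*(1/33) - 96*(-1/8))**2 + 8360) = -83763*(16*(79/33 + 12)**2 + 8360) = -83763*(16*(475/33)**2 + 8360) = -83763*(16*(225625/1089) + 8360) = -83763*(3610000/1089 + 8360) = -83763*12714040/1089 = -118329570280/121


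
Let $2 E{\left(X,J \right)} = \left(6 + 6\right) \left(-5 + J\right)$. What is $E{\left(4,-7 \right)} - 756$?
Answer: $-828$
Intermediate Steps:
$E{\left(X,J \right)} = -30 + 6 J$ ($E{\left(X,J \right)} = \frac{\left(6 + 6\right) \left(-5 + J\right)}{2} = \frac{12 \left(-5 + J\right)}{2} = \frac{-60 + 12 J}{2} = -30 + 6 J$)
$E{\left(4,-7 \right)} - 756 = \left(-30 + 6 \left(-7\right)\right) - 756 = \left(-30 - 42\right) - 756 = -72 - 756 = -828$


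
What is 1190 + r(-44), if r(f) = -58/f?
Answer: 26209/22 ≈ 1191.3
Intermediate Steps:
1190 + r(-44) = 1190 - 58/(-44) = 1190 - 58*(-1/44) = 1190 + 29/22 = 26209/22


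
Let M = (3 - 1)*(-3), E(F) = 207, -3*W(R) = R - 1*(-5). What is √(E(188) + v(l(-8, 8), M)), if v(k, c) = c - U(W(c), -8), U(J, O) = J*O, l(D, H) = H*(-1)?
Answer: √1833/3 ≈ 14.271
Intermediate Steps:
W(R) = -5/3 - R/3 (W(R) = -(R - 1*(-5))/3 = -(R + 5)/3 = -(5 + R)/3 = -5/3 - R/3)
l(D, H) = -H
M = -6 (M = 2*(-3) = -6)
v(k, c) = -40/3 - 5*c/3 (v(k, c) = c - (-5/3 - c/3)*(-8) = c - (40/3 + 8*c/3) = c + (-40/3 - 8*c/3) = -40/3 - 5*c/3)
√(E(188) + v(l(-8, 8), M)) = √(207 + (-40/3 - 5/3*(-6))) = √(207 + (-40/3 + 10)) = √(207 - 10/3) = √(611/3) = √1833/3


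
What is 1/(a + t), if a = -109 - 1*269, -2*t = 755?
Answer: -2/1511 ≈ -0.0013236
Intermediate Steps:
t = -755/2 (t = -1/2*755 = -755/2 ≈ -377.50)
a = -378 (a = -109 - 269 = -378)
1/(a + t) = 1/(-378 - 755/2) = 1/(-1511/2) = -2/1511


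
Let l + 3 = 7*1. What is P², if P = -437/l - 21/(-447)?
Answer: 4236057225/355216 ≈ 11925.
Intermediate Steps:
l = 4 (l = -3 + 7*1 = -3 + 7 = 4)
P = -65085/596 (P = -437/4 - 21/(-447) = -437*¼ - 21*(-1/447) = -437/4 + 7/149 = -65085/596 ≈ -109.20)
P² = (-65085/596)² = 4236057225/355216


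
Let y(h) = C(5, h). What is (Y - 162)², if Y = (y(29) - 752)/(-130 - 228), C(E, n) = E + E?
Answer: 819505129/32041 ≈ 25577.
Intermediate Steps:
C(E, n) = 2*E
y(h) = 10 (y(h) = 2*5 = 10)
Y = 371/179 (Y = (10 - 752)/(-130 - 228) = -742/(-358) = -742*(-1/358) = 371/179 ≈ 2.0726)
(Y - 162)² = (371/179 - 162)² = (-28627/179)² = 819505129/32041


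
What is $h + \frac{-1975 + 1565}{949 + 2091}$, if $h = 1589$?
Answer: $\frac{483015}{304} \approx 1588.9$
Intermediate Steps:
$h + \frac{-1975 + 1565}{949 + 2091} = 1589 + \frac{-1975 + 1565}{949 + 2091} = 1589 - \frac{410}{3040} = 1589 - \frac{41}{304} = \frac{483015}{304}$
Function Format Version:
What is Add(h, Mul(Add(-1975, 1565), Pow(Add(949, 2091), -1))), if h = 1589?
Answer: Rational(483015, 304) ≈ 1588.9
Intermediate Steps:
Add(h, Mul(Add(-1975, 1565), Pow(Add(949, 2091), -1))) = Add(1589, Mul(Add(-1975, 1565), Pow(Add(949, 2091), -1))) = Add(1589, Mul(-410, Pow(3040, -1))) = Add(1589, Mul(-410, Rational(1, 3040))) = Add(1589, Rational(-41, 304)) = Rational(483015, 304)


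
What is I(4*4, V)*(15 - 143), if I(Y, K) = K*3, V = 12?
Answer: -4608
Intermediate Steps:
I(Y, K) = 3*K
I(4*4, V)*(15 - 143) = (3*12)*(15 - 143) = 36*(-128) = -4608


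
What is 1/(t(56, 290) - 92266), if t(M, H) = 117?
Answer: -1/92149 ≈ -1.0852e-5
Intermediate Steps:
1/(t(56, 290) - 92266) = 1/(117 - 92266) = 1/(-92149) = -1/92149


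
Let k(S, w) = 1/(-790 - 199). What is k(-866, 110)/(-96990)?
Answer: 1/95923110 ≈ 1.0425e-8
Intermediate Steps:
k(S, w) = -1/989 (k(S, w) = 1/(-989) = -1/989)
k(-866, 110)/(-96990) = -1/989/(-96990) = -1/989*(-1/96990) = 1/95923110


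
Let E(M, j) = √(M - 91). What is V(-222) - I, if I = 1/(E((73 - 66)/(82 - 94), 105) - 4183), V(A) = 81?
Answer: 17007698523/209970967 + 2*I*√3297/209970967 ≈ 81.0 + 5.4693e-7*I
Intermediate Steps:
E(M, j) = √(-91 + M)
I = 1/(-4183 + I*√3297/6) (I = 1/(√(-91 + (73 - 66)/(82 - 94)) - 4183) = 1/(√(-91 + 7/(-12)) - 4183) = 1/(√(-91 + 7*(-1/12)) - 4183) = 1/(√(-91 - 7/12) - 4183) = 1/(√(-1099/12) - 4183) = 1/(I*√3297/6 - 4183) = 1/(-4183 + I*√3297/6) ≈ -0.00023906 - 5.469e-7*I)
V(-222) - I = 81 - (-50196/209970967 - 2*I*√3297/209970967) = 81 + (50196/209970967 + 2*I*√3297/209970967) = 17007698523/209970967 + 2*I*√3297/209970967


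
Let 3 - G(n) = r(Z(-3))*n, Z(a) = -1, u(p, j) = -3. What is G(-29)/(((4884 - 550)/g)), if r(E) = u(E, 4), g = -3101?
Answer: 130242/2167 ≈ 60.102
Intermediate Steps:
r(E) = -3
G(n) = 3 + 3*n (G(n) = 3 - (-3)*n = 3 + 3*n)
G(-29)/(((4884 - 550)/g)) = (3 + 3*(-29))/(((4884 - 550)/(-3101))) = (3 - 87)/((4334*(-1/3101))) = -84/(-4334/3101) = -84*(-3101/4334) = 130242/2167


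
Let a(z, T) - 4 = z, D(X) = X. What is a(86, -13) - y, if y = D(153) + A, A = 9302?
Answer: -9365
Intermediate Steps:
a(z, T) = 4 + z
y = 9455 (y = 153 + 9302 = 9455)
a(86, -13) - y = (4 + 86) - 1*9455 = 90 - 9455 = -9365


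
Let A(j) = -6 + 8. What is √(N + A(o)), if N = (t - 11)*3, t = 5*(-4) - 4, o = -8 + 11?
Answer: I*√103 ≈ 10.149*I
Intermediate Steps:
o = 3
t = -24 (t = -20 - 4 = -24)
A(j) = 2
N = -105 (N = (-24 - 11)*3 = -35*3 = -105)
√(N + A(o)) = √(-105 + 2) = √(-103) = I*√103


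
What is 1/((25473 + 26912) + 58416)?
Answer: 1/110801 ≈ 9.0252e-6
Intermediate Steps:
1/((25473 + 26912) + 58416) = 1/(52385 + 58416) = 1/110801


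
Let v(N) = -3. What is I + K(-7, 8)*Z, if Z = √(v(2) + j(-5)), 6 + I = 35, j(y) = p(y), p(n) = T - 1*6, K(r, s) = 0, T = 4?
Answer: 29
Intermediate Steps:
p(n) = -2 (p(n) = 4 - 1*6 = 4 - 6 = -2)
j(y) = -2
I = 29 (I = -6 + 35 = 29)
Z = I*√5 (Z = √(-3 - 2) = √(-5) = I*√5 ≈ 2.2361*I)
I + K(-7, 8)*Z = 29 + 0*(I*√5) = 29 + 0 = 29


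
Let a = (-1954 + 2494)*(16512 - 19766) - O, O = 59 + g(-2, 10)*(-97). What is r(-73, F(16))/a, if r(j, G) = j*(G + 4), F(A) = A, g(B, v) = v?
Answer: 1460/1756249 ≈ 0.00083132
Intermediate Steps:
r(j, G) = j*(4 + G)
O = -911 (O = 59 + 10*(-97) = 59 - 970 = -911)
a = -1756249 (a = (-1954 + 2494)*(16512 - 19766) - 1*(-911) = 540*(-3254) + 911 = -1757160 + 911 = -1756249)
r(-73, F(16))/a = -73*(4 + 16)/(-1756249) = -73*20*(-1/1756249) = -1460*(-1/1756249) = 1460/1756249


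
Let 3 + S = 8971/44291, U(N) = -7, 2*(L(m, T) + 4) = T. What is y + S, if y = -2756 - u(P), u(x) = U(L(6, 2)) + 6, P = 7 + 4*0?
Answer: -122145607/44291 ≈ -2757.8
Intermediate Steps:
L(m, T) = -4 + T/2
P = 7 (P = 7 + 0 = 7)
u(x) = -1 (u(x) = -7 + 6 = -1)
y = -2755 (y = -2756 - 1*(-1) = -2756 + 1 = -2755)
S = -123902/44291 (S = -3 + 8971/44291 = -123902/44291 ≈ -2.7975)
y + S = -2755 - 123902/44291 = -122145607/44291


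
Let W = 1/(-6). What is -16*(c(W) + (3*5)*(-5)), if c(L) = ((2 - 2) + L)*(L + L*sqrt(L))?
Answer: 10796/9 - 2*I*sqrt(6)/27 ≈ 1199.6 - 0.18144*I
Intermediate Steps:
W = -1/6 ≈ -0.16667
c(L) = L*(L + L**(3/2)) (c(L) = (0 + L)*(L + L**(3/2)) = L*(L + L**(3/2)))
-16*(c(W) + (3*5)*(-5)) = -16*(((-1/6)**2 + (-1/6)**(5/2)) + (3*5)*(-5)) = -16*((1/36 + I*sqrt(6)/216) + 15*(-5)) = -16*((1/36 + I*sqrt(6)/216) - 75) = -16*(-2699/36 + I*sqrt(6)/216) = 10796/9 - 2*I*sqrt(6)/27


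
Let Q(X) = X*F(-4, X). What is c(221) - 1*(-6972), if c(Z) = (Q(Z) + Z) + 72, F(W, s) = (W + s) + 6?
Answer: 56548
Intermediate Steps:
F(W, s) = 6 + W + s
Q(X) = X*(2 + X) (Q(X) = X*(6 - 4 + X) = X*(2 + X))
c(Z) = 72 + Z + Z*(2 + Z) (c(Z) = (Z*(2 + Z) + Z) + 72 = (Z + Z*(2 + Z)) + 72 = 72 + Z + Z*(2 + Z))
c(221) - 1*(-6972) = (72 + 221 + 221*(2 + 221)) - 1*(-6972) = (72 + 221 + 221*223) + 6972 = (72 + 221 + 49283) + 6972 = 49576 + 6972 = 56548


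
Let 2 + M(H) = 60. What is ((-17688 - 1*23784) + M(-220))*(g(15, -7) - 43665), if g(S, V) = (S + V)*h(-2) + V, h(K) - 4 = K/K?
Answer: 1806975648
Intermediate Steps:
h(K) = 5 (h(K) = 4 + K/K = 4 + 1 = 5)
g(S, V) = 5*S + 6*V (g(S, V) = (S + V)*5 + V = (5*S + 5*V) + V = 5*S + 6*V)
M(H) = 58 (M(H) = -2 + 60 = 58)
((-17688 - 1*23784) + M(-220))*(g(15, -7) - 43665) = ((-17688 - 1*23784) + 58)*((5*15 + 6*(-7)) - 43665) = ((-17688 - 23784) + 58)*((75 - 42) - 43665) = (-41472 + 58)*(33 - 43665) = -41414*(-43632) = 1806975648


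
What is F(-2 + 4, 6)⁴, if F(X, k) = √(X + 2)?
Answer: 16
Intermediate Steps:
F(X, k) = √(2 + X)
F(-2 + 4, 6)⁴ = (√(2 + (-2 + 4)))⁴ = (√(2 + 2))⁴ = (√4)⁴ = 2⁴ = 16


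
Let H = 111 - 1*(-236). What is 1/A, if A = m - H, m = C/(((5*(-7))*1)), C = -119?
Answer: -5/1718 ≈ -0.0029104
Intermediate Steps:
m = 17/5 (m = -119/((5*(-7))*1) = -119/((-35*1)) = -119/(-35) = -119*(-1/35) = 17/5 ≈ 3.4000)
H = 347 (H = 111 + 236 = 347)
A = -1718/5 (A = 17/5 - 1*347 = 17/5 - 347 = -1718/5 ≈ -343.60)
1/A = 1/(-1718/5) = -5/1718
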